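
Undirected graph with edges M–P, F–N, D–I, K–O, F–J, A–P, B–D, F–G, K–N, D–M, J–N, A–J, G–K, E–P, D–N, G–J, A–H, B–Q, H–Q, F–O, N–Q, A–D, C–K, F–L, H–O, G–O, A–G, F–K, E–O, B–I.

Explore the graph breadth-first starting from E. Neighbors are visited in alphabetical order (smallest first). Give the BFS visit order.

E, O, P, F, G, H, K, A, M, J, L, N, Q, C, D, B, I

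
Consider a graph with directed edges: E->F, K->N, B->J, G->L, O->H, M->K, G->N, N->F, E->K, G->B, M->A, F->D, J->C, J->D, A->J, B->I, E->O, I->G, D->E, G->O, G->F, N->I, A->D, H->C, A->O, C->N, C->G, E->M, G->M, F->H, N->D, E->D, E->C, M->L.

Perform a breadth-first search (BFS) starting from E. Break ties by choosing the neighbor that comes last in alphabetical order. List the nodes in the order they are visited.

Visit E; enqueue O, M, K, F, D, C → queue [O, M, K, F, D, C]
Visit O; enqueue H → queue [M, K, F, D, C, H]
Visit M; enqueue L, A → queue [K, F, D, C, H, L, A]
Visit K; enqueue N → queue [F, D, C, H, L, A, N]
Visit F → queue [D, C, H, L, A, N]
Visit D → queue [C, H, L, A, N]
Visit C; enqueue G → queue [H, L, A, N, G]
Visit H → queue [L, A, N, G]
Visit L → queue [A, N, G]
Visit A; enqueue J → queue [N, G, J]
Visit N; enqueue I → queue [G, J, I]
Visit G; enqueue B → queue [J, I, B]
Visit J → queue [I, B]
Visit I → queue [B]
Visit B → queue []

E → O → M → K → F → D → C → H → L → A → N → G → J → I → B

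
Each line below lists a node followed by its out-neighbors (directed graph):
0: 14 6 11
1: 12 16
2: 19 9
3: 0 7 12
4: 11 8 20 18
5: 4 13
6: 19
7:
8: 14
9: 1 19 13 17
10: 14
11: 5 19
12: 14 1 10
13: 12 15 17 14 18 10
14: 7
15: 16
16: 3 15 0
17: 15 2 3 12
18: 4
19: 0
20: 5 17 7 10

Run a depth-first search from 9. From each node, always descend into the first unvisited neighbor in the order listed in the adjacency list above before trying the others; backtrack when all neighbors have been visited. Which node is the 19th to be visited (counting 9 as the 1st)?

Visit 9
9 → 1
1 → 12
12 → 14
14 → 7
12 → 10
1 → 16
16 → 3
3 → 0
0 → 6
6 → 19
0 → 11
11 → 5
5 → 4
4 → 8
4 → 20
20 → 17
17 → 15
17 → 2
4 → 18
5 → 13

Visit order: 9, 1, 12, 14, 7, 10, 16, 3, 0, 6, 19, 11, 5, 4, 8, 20, 17, 15, 2, 18, 13

2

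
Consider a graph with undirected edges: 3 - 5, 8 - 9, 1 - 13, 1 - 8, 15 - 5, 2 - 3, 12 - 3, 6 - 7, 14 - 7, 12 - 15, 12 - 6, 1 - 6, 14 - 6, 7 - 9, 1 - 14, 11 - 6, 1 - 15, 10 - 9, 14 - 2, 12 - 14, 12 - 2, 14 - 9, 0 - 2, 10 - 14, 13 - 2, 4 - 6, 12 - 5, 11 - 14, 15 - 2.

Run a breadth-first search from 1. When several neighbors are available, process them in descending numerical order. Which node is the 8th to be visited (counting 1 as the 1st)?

5

Visit 1; enqueue 15, 14, 13, 8, 6 → queue [15, 14, 13, 8, 6]
Visit 15; enqueue 12, 5, 2 → queue [14, 13, 8, 6, 12, 5, 2]
Visit 14; enqueue 11, 10, 9, 7 → queue [13, 8, 6, 12, 5, 2, 11, 10, 9, 7]
Visit 13 → queue [8, 6, 12, 5, 2, 11, 10, 9, 7]
Visit 8 → queue [6, 12, 5, 2, 11, 10, 9, 7]
Visit 6; enqueue 4 → queue [12, 5, 2, 11, 10, 9, 7, 4]
Visit 12; enqueue 3 → queue [5, 2, 11, 10, 9, 7, 4, 3]
Visit 5 → queue [2, 11, 10, 9, 7, 4, 3]
Visit 2; enqueue 0 → queue [11, 10, 9, 7, 4, 3, 0]
Visit 11 → queue [10, 9, 7, 4, 3, 0]
Visit 10 → queue [9, 7, 4, 3, 0]
Visit 9 → queue [7, 4, 3, 0]
Visit 7 → queue [4, 3, 0]
Visit 4 → queue [3, 0]
Visit 3 → queue [0]
Visit 0 → queue []

Visit order: 1, 15, 14, 13, 8, 6, 12, 5, 2, 11, 10, 9, 7, 4, 3, 0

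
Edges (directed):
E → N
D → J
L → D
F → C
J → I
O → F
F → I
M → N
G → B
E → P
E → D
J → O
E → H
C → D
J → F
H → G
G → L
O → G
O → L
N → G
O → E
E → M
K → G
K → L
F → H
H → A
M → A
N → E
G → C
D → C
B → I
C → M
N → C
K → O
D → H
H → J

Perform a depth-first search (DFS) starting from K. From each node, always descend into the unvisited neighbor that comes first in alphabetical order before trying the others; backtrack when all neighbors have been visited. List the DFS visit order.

Visit K
K → G
G → B
B → I
G → C
C → D
D → H
H → A
H → J
J → F
J → O
O → E
E → M
M → N
E → P
O → L

K -> G -> B -> I -> C -> D -> H -> A -> J -> F -> O -> E -> M -> N -> P -> L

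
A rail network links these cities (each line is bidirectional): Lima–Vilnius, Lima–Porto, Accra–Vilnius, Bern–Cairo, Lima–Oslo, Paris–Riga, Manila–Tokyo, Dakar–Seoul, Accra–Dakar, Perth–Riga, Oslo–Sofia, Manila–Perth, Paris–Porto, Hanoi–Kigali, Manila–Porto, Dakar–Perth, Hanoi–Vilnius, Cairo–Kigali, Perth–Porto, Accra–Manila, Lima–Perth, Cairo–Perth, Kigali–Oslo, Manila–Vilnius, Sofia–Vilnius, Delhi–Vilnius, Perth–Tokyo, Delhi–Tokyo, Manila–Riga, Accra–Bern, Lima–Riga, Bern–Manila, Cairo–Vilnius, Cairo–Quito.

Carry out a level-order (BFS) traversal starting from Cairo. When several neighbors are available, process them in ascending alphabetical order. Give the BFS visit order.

Cairo Bern Kigali Perth Quito Vilnius Accra Manila Hanoi Oslo Dakar Lima Porto Riga Tokyo Delhi Sofia Seoul Paris

Visit Cairo; enqueue Bern, Kigali, Perth, Quito, Vilnius → queue [Bern, Kigali, Perth, Quito, Vilnius]
Visit Bern; enqueue Accra, Manila → queue [Kigali, Perth, Quito, Vilnius, Accra, Manila]
Visit Kigali; enqueue Hanoi, Oslo → queue [Perth, Quito, Vilnius, Accra, Manila, Hanoi, Oslo]
Visit Perth; enqueue Dakar, Lima, Porto, Riga, Tokyo → queue [Quito, Vilnius, Accra, Manila, Hanoi, Oslo, Dakar, Lima, Porto, Riga, Tokyo]
Visit Quito → queue [Vilnius, Accra, Manila, Hanoi, Oslo, Dakar, Lima, Porto, Riga, Tokyo]
Visit Vilnius; enqueue Delhi, Sofia → queue [Accra, Manila, Hanoi, Oslo, Dakar, Lima, Porto, Riga, Tokyo, Delhi, Sofia]
Visit Accra → queue [Manila, Hanoi, Oslo, Dakar, Lima, Porto, Riga, Tokyo, Delhi, Sofia]
Visit Manila → queue [Hanoi, Oslo, Dakar, Lima, Porto, Riga, Tokyo, Delhi, Sofia]
Visit Hanoi → queue [Oslo, Dakar, Lima, Porto, Riga, Tokyo, Delhi, Sofia]
Visit Oslo → queue [Dakar, Lima, Porto, Riga, Tokyo, Delhi, Sofia]
Visit Dakar; enqueue Seoul → queue [Lima, Porto, Riga, Tokyo, Delhi, Sofia, Seoul]
Visit Lima → queue [Porto, Riga, Tokyo, Delhi, Sofia, Seoul]
Visit Porto; enqueue Paris → queue [Riga, Tokyo, Delhi, Sofia, Seoul, Paris]
Visit Riga → queue [Tokyo, Delhi, Sofia, Seoul, Paris]
Visit Tokyo → queue [Delhi, Sofia, Seoul, Paris]
Visit Delhi → queue [Sofia, Seoul, Paris]
Visit Sofia → queue [Seoul, Paris]
Visit Seoul → queue [Paris]
Visit Paris → queue []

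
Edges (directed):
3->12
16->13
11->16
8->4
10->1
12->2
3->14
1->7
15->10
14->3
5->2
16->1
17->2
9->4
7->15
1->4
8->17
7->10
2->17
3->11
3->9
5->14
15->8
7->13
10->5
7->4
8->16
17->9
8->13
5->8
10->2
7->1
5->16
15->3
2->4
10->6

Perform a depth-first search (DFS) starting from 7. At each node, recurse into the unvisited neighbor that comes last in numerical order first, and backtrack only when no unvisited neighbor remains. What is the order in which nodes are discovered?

7, 15, 10, 6, 5, 16, 13, 1, 4, 14, 3, 12, 2, 17, 9, 11, 8

Visit 7
7 → 15
15 → 10
10 → 6
10 → 5
5 → 16
16 → 13
16 → 1
1 → 4
5 → 14
14 → 3
3 → 12
12 → 2
2 → 17
17 → 9
3 → 11
5 → 8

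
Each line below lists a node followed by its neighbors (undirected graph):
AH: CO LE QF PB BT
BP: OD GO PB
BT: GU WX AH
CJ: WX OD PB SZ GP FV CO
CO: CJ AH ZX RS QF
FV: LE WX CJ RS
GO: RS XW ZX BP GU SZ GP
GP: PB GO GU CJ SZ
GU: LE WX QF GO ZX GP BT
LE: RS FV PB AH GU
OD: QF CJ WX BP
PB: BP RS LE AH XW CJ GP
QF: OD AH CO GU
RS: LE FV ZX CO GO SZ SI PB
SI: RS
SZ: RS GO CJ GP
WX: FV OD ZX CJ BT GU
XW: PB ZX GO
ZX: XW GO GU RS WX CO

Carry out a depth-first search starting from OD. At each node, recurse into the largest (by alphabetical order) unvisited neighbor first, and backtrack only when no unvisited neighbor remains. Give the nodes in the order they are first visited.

Visit OD
OD → WX
WX → ZX
ZX → XW
XW → PB
PB → RS
RS → SZ
SZ → GP
GP → GU
GU → QF
QF → CO
CO → CJ
CJ → FV
FV → LE
LE → AH
AH → BT
GU → GO
GO → BP
RS → SI

OD WX ZX XW PB RS SZ GP GU QF CO CJ FV LE AH BT GO BP SI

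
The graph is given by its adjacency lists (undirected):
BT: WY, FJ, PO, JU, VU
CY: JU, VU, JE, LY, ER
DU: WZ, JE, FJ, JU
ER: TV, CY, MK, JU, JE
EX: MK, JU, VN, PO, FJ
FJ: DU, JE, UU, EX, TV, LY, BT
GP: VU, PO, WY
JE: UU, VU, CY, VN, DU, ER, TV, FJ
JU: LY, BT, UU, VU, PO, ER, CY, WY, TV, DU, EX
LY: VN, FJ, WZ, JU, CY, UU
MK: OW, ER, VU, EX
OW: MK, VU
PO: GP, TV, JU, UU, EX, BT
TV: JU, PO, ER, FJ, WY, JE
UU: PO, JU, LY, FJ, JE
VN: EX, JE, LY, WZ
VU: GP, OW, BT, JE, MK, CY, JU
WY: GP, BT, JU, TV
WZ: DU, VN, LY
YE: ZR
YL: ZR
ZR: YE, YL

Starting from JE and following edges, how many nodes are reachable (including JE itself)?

BFS from JE visits: JE, CY, DU, ER, FJ, TV, UU, VN, VU, JU, LY, WZ, MK, BT, EX, PO, WY, GP, OW
Reachable nodes: 19 of 22 total.

19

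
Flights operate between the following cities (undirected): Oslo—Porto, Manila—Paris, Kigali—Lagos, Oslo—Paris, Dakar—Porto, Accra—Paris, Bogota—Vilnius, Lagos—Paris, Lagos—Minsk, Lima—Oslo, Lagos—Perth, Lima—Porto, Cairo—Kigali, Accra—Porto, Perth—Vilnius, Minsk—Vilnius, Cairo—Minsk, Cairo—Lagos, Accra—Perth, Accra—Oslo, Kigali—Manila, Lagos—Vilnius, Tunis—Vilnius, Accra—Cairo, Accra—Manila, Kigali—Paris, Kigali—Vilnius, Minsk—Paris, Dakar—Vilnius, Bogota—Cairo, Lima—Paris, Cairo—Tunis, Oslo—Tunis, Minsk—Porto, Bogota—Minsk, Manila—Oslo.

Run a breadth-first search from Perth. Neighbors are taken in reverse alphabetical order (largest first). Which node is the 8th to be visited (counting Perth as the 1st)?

Visit Perth; enqueue Vilnius, Lagos, Accra → queue [Vilnius, Lagos, Accra]
Visit Vilnius; enqueue Tunis, Minsk, Kigali, Dakar, Bogota → queue [Lagos, Accra, Tunis, Minsk, Kigali, Dakar, Bogota]
Visit Lagos; enqueue Paris, Cairo → queue [Accra, Tunis, Minsk, Kigali, Dakar, Bogota, Paris, Cairo]
Visit Accra; enqueue Porto, Oslo, Manila → queue [Tunis, Minsk, Kigali, Dakar, Bogota, Paris, Cairo, Porto, Oslo, Manila]
Visit Tunis → queue [Minsk, Kigali, Dakar, Bogota, Paris, Cairo, Porto, Oslo, Manila]
Visit Minsk → queue [Kigali, Dakar, Bogota, Paris, Cairo, Porto, Oslo, Manila]
Visit Kigali → queue [Dakar, Bogota, Paris, Cairo, Porto, Oslo, Manila]
Visit Dakar → queue [Bogota, Paris, Cairo, Porto, Oslo, Manila]
Visit Bogota → queue [Paris, Cairo, Porto, Oslo, Manila]
Visit Paris; enqueue Lima → queue [Cairo, Porto, Oslo, Manila, Lima]
Visit Cairo → queue [Porto, Oslo, Manila, Lima]
Visit Porto → queue [Oslo, Manila, Lima]
Visit Oslo → queue [Manila, Lima]
Visit Manila → queue [Lima]
Visit Lima → queue []

Visit order: Perth, Vilnius, Lagos, Accra, Tunis, Minsk, Kigali, Dakar, Bogota, Paris, Cairo, Porto, Oslo, Manila, Lima

Dakar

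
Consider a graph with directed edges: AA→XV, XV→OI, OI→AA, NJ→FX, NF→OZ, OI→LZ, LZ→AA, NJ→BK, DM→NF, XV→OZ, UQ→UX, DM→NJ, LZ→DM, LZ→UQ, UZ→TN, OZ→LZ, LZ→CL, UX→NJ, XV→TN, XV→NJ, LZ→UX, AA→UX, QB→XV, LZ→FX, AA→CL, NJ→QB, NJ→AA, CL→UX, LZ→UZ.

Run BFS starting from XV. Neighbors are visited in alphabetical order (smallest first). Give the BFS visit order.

XV, NJ, OI, OZ, TN, AA, BK, FX, QB, LZ, CL, UX, DM, UQ, UZ, NF

Visit XV; enqueue NJ, OI, OZ, TN → queue [NJ, OI, OZ, TN]
Visit NJ; enqueue AA, BK, FX, QB → queue [OI, OZ, TN, AA, BK, FX, QB]
Visit OI; enqueue LZ → queue [OZ, TN, AA, BK, FX, QB, LZ]
Visit OZ → queue [TN, AA, BK, FX, QB, LZ]
Visit TN → queue [AA, BK, FX, QB, LZ]
Visit AA; enqueue CL, UX → queue [BK, FX, QB, LZ, CL, UX]
Visit BK → queue [FX, QB, LZ, CL, UX]
Visit FX → queue [QB, LZ, CL, UX]
Visit QB → queue [LZ, CL, UX]
Visit LZ; enqueue DM, UQ, UZ → queue [CL, UX, DM, UQ, UZ]
Visit CL → queue [UX, DM, UQ, UZ]
Visit UX → queue [DM, UQ, UZ]
Visit DM; enqueue NF → queue [UQ, UZ, NF]
Visit UQ → queue [UZ, NF]
Visit UZ → queue [NF]
Visit NF → queue []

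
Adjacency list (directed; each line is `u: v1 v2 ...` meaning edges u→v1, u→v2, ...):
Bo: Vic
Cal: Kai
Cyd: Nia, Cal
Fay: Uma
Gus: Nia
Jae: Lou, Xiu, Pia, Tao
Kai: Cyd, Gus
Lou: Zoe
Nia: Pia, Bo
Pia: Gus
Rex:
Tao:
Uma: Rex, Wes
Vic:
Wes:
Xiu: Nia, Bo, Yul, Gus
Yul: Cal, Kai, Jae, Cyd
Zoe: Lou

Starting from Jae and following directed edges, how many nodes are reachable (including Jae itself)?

BFS from Jae visits: Jae, Xiu, Tao, Pia, Lou, Yul, Nia, Gus, Bo, Zoe, Kai, Cyd, Cal, Vic
Reachable nodes: 14 of 18 total.

14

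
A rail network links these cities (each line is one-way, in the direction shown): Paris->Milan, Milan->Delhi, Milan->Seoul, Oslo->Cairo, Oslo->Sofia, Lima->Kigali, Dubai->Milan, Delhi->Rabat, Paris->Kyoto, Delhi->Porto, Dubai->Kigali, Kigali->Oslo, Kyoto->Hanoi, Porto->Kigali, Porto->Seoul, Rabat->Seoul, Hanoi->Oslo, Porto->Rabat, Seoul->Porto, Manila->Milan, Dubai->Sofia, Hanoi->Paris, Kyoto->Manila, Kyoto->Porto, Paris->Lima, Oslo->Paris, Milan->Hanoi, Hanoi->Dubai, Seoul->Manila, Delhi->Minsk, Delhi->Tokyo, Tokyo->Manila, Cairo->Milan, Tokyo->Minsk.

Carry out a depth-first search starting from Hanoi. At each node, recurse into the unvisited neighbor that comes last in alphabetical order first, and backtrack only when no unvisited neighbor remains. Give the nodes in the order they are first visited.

Hanoi Paris Milan Seoul Porto Rabat Kigali Oslo Sofia Cairo Manila Delhi Tokyo Minsk Lima Kyoto Dubai

Visit Hanoi
Hanoi → Paris
Paris → Milan
Milan → Seoul
Seoul → Porto
Porto → Rabat
Porto → Kigali
Kigali → Oslo
Oslo → Sofia
Oslo → Cairo
Seoul → Manila
Milan → Delhi
Delhi → Tokyo
Tokyo → Minsk
Paris → Lima
Paris → Kyoto
Hanoi → Dubai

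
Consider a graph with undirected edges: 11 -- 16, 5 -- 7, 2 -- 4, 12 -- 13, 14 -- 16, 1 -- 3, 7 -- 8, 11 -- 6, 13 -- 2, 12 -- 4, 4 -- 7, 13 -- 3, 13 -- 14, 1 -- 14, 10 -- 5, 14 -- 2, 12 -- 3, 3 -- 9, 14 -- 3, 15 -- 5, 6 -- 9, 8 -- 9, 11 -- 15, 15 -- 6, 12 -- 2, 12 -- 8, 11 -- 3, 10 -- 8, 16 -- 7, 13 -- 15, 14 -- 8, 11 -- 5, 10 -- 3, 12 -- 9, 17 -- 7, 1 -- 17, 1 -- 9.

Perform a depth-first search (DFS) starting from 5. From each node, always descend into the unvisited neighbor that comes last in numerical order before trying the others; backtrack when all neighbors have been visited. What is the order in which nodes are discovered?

5, 15, 13, 14, 16, 11, 6, 9, 12, 8, 10, 3, 1, 17, 7, 4, 2

Visit 5
5 → 15
15 → 13
13 → 14
14 → 16
16 → 11
11 → 6
6 → 9
9 → 12
12 → 8
8 → 10
10 → 3
3 → 1
1 → 17
17 → 7
7 → 4
4 → 2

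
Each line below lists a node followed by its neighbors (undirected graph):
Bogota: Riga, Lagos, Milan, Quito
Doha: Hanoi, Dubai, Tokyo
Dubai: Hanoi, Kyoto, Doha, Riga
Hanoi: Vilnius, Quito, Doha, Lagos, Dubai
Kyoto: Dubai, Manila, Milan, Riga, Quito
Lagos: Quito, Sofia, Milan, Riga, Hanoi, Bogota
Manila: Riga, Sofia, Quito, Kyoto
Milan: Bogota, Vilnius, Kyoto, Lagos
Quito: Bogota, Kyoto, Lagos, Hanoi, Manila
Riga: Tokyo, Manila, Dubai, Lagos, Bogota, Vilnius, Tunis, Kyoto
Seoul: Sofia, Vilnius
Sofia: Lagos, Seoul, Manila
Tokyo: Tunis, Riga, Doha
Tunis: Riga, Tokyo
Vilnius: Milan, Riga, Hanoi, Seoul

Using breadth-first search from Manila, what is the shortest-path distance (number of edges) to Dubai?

Level 0: Manila
Level 1: Kyoto, Quito, Riga, Sofia
Level 2: Bogota, Dubai, Hanoi, Lagos, Milan, Seoul, Tokyo, Tunis, Vilnius
Level 3: Doha
Dubai first appears at level 2.

2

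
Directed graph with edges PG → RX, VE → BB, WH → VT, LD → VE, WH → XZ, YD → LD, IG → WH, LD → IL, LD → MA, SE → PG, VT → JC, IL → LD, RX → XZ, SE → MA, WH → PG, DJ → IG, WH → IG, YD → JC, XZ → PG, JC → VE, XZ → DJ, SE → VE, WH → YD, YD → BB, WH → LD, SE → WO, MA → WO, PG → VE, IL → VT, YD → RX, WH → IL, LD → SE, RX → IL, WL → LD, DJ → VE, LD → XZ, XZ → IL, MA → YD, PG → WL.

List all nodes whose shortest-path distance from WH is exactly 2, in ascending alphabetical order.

BB, DJ, JC, MA, RX, SE, VE, WL

Level 0: WH
Level 1: IG, IL, LD, PG, VT, XZ, YD
Level 2: BB, DJ, JC, MA, RX, SE, VE, WL
Level 3: WO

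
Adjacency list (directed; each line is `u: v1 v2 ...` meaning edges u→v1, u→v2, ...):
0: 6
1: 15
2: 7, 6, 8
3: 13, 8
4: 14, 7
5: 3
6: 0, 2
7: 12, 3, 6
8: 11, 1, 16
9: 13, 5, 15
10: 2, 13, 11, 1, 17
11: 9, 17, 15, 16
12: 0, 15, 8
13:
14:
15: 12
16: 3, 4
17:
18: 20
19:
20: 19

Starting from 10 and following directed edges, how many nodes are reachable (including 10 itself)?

BFS from 10 visits: 10, 1, 2, 11, 13, 17, 15, 6, 7, 8, 9, 16, 12, 0, 3, 5, 4, 14
Reachable nodes: 18 of 21 total.

18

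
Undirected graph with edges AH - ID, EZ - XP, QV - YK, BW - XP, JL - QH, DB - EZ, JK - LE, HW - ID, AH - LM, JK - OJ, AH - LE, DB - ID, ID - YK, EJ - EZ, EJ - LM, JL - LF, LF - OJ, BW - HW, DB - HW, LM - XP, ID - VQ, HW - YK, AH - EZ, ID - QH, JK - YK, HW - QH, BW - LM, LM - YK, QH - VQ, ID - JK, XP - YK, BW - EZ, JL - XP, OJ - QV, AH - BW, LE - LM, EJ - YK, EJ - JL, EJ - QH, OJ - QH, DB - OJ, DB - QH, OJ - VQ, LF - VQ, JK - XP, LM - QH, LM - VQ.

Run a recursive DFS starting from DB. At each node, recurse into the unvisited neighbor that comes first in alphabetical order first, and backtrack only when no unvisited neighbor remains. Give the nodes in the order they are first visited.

Visit DB
DB → EZ
EZ → AH
AH → BW
BW → HW
HW → ID
ID → JK
JK → LE
LE → LM
LM → EJ
EJ → JL
JL → LF
LF → OJ
OJ → QH
QH → VQ
OJ → QV
QV → YK
YK → XP

DB → EZ → AH → BW → HW → ID → JK → LE → LM → EJ → JL → LF → OJ → QH → VQ → QV → YK → XP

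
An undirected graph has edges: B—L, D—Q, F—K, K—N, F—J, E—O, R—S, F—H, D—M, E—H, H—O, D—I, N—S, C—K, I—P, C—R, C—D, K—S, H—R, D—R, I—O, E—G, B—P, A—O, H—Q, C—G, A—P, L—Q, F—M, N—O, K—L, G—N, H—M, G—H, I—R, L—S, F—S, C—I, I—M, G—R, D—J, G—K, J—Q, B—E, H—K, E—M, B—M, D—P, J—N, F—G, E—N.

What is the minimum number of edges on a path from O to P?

2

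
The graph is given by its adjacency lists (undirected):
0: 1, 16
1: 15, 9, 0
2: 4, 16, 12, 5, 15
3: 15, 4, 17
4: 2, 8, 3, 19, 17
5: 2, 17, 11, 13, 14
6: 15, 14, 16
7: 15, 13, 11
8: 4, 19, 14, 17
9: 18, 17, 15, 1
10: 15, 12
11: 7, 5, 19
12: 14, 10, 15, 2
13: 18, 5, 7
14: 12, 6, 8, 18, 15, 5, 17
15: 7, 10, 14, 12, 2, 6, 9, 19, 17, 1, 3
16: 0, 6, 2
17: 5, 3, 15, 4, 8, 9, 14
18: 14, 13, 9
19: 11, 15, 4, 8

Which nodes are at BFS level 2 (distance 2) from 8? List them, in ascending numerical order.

2, 3, 5, 6, 9, 11, 12, 15, 18

Level 0: 8
Level 1: 4, 14, 17, 19
Level 2: 2, 3, 5, 6, 9, 11, 12, 15, 18
Level 3: 1, 7, 10, 13, 16
Level 4: 0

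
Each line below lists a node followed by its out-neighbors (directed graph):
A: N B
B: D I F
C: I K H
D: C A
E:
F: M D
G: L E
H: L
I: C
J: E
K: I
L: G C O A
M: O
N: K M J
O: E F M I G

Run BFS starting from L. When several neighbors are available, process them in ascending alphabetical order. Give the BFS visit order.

Visit L; enqueue A, C, G, O → queue [A, C, G, O]
Visit A; enqueue B, N → queue [C, G, O, B, N]
Visit C; enqueue H, I, K → queue [G, O, B, N, H, I, K]
Visit G; enqueue E → queue [O, B, N, H, I, K, E]
Visit O; enqueue F, M → queue [B, N, H, I, K, E, F, M]
Visit B; enqueue D → queue [N, H, I, K, E, F, M, D]
Visit N; enqueue J → queue [H, I, K, E, F, M, D, J]
Visit H → queue [I, K, E, F, M, D, J]
Visit I → queue [K, E, F, M, D, J]
Visit K → queue [E, F, M, D, J]
Visit E → queue [F, M, D, J]
Visit F → queue [M, D, J]
Visit M → queue [D, J]
Visit D → queue [J]
Visit J → queue []

L -> A -> C -> G -> O -> B -> N -> H -> I -> K -> E -> F -> M -> D -> J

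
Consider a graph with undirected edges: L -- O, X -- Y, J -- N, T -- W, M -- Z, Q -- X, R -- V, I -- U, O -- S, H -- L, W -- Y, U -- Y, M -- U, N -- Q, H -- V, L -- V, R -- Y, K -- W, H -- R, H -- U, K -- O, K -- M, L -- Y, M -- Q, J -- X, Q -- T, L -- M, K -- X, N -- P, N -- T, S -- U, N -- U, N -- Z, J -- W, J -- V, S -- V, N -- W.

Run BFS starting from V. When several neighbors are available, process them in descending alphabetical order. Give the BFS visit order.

V, S, R, L, J, H, U, O, Y, M, X, W, N, I, K, Z, Q, T, P

Visit V; enqueue S, R, L, J, H → queue [S, R, L, J, H]
Visit S; enqueue U, O → queue [R, L, J, H, U, O]
Visit R; enqueue Y → queue [L, J, H, U, O, Y]
Visit L; enqueue M → queue [J, H, U, O, Y, M]
Visit J; enqueue X, W, N → queue [H, U, O, Y, M, X, W, N]
Visit H → queue [U, O, Y, M, X, W, N]
Visit U; enqueue I → queue [O, Y, M, X, W, N, I]
Visit O; enqueue K → queue [Y, M, X, W, N, I, K]
Visit Y → queue [M, X, W, N, I, K]
Visit M; enqueue Z, Q → queue [X, W, N, I, K, Z, Q]
Visit X → queue [W, N, I, K, Z, Q]
Visit W; enqueue T → queue [N, I, K, Z, Q, T]
Visit N; enqueue P → queue [I, K, Z, Q, T, P]
Visit I → queue [K, Z, Q, T, P]
Visit K → queue [Z, Q, T, P]
Visit Z → queue [Q, T, P]
Visit Q → queue [T, P]
Visit T → queue [P]
Visit P → queue []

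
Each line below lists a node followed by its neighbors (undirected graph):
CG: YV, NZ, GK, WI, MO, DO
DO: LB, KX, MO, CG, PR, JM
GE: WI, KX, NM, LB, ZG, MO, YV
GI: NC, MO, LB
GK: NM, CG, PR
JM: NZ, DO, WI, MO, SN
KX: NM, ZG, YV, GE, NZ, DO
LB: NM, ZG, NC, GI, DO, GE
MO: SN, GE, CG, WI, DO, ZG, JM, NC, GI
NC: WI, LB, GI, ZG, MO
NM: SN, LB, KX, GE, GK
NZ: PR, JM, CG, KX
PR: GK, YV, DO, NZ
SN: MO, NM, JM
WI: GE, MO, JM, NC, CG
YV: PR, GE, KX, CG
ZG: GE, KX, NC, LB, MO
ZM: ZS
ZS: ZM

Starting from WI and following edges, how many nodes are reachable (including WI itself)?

17

BFS from WI visits: WI, NC, MO, JM, GE, CG, ZG, LB, GI, SN, DO, NZ, YV, NM, KX, GK, PR
Reachable nodes: 17 of 19 total.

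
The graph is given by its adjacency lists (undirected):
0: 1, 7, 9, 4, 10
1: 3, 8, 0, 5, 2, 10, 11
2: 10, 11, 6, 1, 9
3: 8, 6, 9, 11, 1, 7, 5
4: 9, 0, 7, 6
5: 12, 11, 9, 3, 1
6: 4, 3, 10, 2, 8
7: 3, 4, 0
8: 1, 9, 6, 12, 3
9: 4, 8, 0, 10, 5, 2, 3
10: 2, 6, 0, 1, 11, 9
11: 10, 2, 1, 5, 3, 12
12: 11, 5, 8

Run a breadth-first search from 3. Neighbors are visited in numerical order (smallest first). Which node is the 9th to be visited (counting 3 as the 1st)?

0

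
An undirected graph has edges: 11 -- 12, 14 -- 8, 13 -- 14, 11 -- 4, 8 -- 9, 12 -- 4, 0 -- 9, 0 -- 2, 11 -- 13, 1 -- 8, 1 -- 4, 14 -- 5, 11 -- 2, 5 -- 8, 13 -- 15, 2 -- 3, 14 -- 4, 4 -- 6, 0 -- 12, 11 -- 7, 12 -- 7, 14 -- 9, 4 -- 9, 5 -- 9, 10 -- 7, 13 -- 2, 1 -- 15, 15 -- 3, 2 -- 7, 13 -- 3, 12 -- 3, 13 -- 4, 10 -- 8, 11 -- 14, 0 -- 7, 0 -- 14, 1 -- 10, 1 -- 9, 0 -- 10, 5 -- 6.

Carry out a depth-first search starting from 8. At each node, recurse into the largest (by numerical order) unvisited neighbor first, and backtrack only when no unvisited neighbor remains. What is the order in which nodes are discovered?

8 -> 14 -> 13 -> 15 -> 3 -> 12 -> 11 -> 7 -> 10 -> 1 -> 9 -> 5 -> 6 -> 4 -> 0 -> 2

Visit 8
8 → 14
14 → 13
13 → 15
15 → 3
3 → 12
12 → 11
11 → 7
7 → 10
10 → 1
1 → 9
9 → 5
5 → 6
6 → 4
9 → 0
0 → 2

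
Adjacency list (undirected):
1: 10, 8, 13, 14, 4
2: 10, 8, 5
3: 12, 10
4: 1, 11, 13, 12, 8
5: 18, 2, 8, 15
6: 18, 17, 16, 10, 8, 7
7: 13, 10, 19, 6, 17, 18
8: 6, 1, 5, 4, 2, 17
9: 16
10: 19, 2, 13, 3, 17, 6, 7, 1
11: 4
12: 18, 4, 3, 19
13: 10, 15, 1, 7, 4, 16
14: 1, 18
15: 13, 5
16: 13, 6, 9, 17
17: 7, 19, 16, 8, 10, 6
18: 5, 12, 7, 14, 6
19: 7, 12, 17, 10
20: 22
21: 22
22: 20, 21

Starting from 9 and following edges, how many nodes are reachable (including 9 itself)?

19

BFS from 9 visits: 9, 16, 17, 13, 6, 19, 10, 8, 7, 15, 4, 1, 18, 12, 3, 2, 5, 11, 14
Reachable nodes: 19 of 22 total.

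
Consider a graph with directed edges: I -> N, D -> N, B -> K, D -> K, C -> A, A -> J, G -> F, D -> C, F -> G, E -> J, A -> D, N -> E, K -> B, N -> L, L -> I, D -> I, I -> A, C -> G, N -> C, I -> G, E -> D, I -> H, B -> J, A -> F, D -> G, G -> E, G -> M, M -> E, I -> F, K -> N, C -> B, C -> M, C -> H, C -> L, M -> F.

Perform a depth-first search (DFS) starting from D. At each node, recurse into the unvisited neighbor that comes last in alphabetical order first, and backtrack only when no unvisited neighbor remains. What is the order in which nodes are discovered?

Visit D
D → N
N → L
L → I
I → H
I → G
G → M
M → F
M → E
E → J
I → A
N → C
C → B
B → K

D -> N -> L -> I -> H -> G -> M -> F -> E -> J -> A -> C -> B -> K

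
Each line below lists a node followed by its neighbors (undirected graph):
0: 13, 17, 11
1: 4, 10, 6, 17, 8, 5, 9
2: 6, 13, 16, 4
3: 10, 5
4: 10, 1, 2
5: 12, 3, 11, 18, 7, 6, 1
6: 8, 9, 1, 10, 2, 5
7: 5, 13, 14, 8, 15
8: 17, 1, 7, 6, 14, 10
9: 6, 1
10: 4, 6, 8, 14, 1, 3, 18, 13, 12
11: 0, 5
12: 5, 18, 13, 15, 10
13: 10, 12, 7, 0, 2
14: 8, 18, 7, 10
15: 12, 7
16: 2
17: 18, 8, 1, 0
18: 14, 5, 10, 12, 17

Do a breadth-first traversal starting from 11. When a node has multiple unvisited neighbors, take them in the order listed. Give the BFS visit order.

Visit 11; enqueue 0, 5 → queue [0, 5]
Visit 0; enqueue 13, 17 → queue [5, 13, 17]
Visit 5; enqueue 12, 3, 18, 7, 6, 1 → queue [13, 17, 12, 3, 18, 7, 6, 1]
Visit 13; enqueue 10, 2 → queue [17, 12, 3, 18, 7, 6, 1, 10, 2]
Visit 17; enqueue 8 → queue [12, 3, 18, 7, 6, 1, 10, 2, 8]
Visit 12; enqueue 15 → queue [3, 18, 7, 6, 1, 10, 2, 8, 15]
Visit 3 → queue [18, 7, 6, 1, 10, 2, 8, 15]
Visit 18; enqueue 14 → queue [7, 6, 1, 10, 2, 8, 15, 14]
Visit 7 → queue [6, 1, 10, 2, 8, 15, 14]
Visit 6; enqueue 9 → queue [1, 10, 2, 8, 15, 14, 9]
Visit 1; enqueue 4 → queue [10, 2, 8, 15, 14, 9, 4]
Visit 10 → queue [2, 8, 15, 14, 9, 4]
Visit 2; enqueue 16 → queue [8, 15, 14, 9, 4, 16]
Visit 8 → queue [15, 14, 9, 4, 16]
Visit 15 → queue [14, 9, 4, 16]
Visit 14 → queue [9, 4, 16]
Visit 9 → queue [4, 16]
Visit 4 → queue [16]
Visit 16 → queue []

11 0 5 13 17 12 3 18 7 6 1 10 2 8 15 14 9 4 16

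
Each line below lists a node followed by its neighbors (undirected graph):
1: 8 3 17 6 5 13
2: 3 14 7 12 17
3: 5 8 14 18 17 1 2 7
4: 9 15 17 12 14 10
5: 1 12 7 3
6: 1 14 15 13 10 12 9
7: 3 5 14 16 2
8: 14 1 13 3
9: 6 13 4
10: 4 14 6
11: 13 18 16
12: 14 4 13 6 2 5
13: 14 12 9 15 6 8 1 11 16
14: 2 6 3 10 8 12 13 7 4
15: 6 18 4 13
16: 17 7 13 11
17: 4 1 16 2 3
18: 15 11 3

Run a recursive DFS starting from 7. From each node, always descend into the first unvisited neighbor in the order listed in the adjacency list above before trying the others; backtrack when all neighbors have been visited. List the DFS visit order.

Visit 7
7 → 3
3 → 5
5 → 1
1 → 8
8 → 14
14 → 2
2 → 12
12 → 4
4 → 9
9 → 6
6 → 15
15 → 18
18 → 11
11 → 13
13 → 16
16 → 17
6 → 10

7 -> 3 -> 5 -> 1 -> 8 -> 14 -> 2 -> 12 -> 4 -> 9 -> 6 -> 15 -> 18 -> 11 -> 13 -> 16 -> 17 -> 10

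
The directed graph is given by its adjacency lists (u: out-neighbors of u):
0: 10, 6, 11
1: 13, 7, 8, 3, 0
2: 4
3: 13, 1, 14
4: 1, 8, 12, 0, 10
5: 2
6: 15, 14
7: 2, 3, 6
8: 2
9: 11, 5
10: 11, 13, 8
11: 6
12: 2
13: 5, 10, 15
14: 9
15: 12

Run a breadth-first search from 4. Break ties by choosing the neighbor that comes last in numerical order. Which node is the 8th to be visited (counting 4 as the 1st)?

Visit 4; enqueue 12, 10, 8, 1, 0 → queue [12, 10, 8, 1, 0]
Visit 12; enqueue 2 → queue [10, 8, 1, 0, 2]
Visit 10; enqueue 13, 11 → queue [8, 1, 0, 2, 13, 11]
Visit 8 → queue [1, 0, 2, 13, 11]
Visit 1; enqueue 7, 3 → queue [0, 2, 13, 11, 7, 3]
Visit 0; enqueue 6 → queue [2, 13, 11, 7, 3, 6]
Visit 2 → queue [13, 11, 7, 3, 6]
Visit 13; enqueue 15, 5 → queue [11, 7, 3, 6, 15, 5]
Visit 11 → queue [7, 3, 6, 15, 5]
Visit 7 → queue [3, 6, 15, 5]
Visit 3; enqueue 14 → queue [6, 15, 5, 14]
Visit 6 → queue [15, 5, 14]
Visit 15 → queue [5, 14]
Visit 5 → queue [14]
Visit 14; enqueue 9 → queue [9]
Visit 9 → queue []

Visit order: 4, 12, 10, 8, 1, 0, 2, 13, 11, 7, 3, 6, 15, 5, 14, 9

13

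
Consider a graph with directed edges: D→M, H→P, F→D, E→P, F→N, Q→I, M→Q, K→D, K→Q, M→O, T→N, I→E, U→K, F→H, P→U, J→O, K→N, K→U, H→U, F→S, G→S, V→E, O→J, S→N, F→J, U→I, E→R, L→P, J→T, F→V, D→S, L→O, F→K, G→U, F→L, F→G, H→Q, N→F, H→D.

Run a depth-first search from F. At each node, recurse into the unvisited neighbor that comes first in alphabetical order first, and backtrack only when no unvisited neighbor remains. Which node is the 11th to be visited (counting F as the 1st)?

P

Visit F
F → D
D → M
M → O
O → J
J → T
T → N
M → Q
Q → I
I → E
E → P
P → U
U → K
E → R
D → S
F → G
F → H
F → L
F → V

Visit order: F, D, M, O, J, T, N, Q, I, E, P, U, K, R, S, G, H, L, V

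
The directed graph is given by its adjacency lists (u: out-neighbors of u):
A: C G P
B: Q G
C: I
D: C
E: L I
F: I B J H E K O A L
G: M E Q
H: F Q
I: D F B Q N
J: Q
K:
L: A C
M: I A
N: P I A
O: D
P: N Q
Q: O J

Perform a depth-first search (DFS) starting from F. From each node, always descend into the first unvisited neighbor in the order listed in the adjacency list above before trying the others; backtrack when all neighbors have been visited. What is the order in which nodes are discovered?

F I D C B Q O J G M A P N E L H K

Visit F
F → I
I → D
D → C
I → B
B → Q
Q → O
Q → J
B → G
G → M
M → A
A → P
P → N
G → E
E → L
F → H
F → K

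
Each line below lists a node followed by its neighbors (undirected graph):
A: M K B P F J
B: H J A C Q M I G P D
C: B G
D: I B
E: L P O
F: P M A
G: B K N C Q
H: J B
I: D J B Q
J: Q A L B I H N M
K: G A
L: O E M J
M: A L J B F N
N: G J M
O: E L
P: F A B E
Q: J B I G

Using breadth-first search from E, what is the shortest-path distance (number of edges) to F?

2

Level 0: E
Level 1: L, O, P
Level 2: A, B, F, J, M
Level 3: C, D, G, H, I, K, N, Q
F first appears at level 2.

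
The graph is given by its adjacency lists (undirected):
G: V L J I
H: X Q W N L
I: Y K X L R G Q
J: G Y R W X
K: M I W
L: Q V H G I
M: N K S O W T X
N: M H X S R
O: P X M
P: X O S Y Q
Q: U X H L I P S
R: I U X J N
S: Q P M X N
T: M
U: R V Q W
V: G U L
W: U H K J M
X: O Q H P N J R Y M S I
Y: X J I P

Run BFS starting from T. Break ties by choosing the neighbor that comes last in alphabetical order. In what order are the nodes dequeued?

Visit T; enqueue M → queue [M]
Visit M; enqueue X, W, S, O, N, K → queue [X, W, S, O, N, K]
Visit X; enqueue Y, R, Q, P, J, I, H → queue [W, S, O, N, K, Y, R, Q, P, J, I, H]
Visit W; enqueue U → queue [S, O, N, K, Y, R, Q, P, J, I, H, U]
Visit S → queue [O, N, K, Y, R, Q, P, J, I, H, U]
Visit O → queue [N, K, Y, R, Q, P, J, I, H, U]
Visit N → queue [K, Y, R, Q, P, J, I, H, U]
Visit K → queue [Y, R, Q, P, J, I, H, U]
Visit Y → queue [R, Q, P, J, I, H, U]
Visit R → queue [Q, P, J, I, H, U]
Visit Q; enqueue L → queue [P, J, I, H, U, L]
Visit P → queue [J, I, H, U, L]
Visit J; enqueue G → queue [I, H, U, L, G]
Visit I → queue [H, U, L, G]
Visit H → queue [U, L, G]
Visit U; enqueue V → queue [L, G, V]
Visit L → queue [G, V]
Visit G → queue [V]
Visit V → queue []

T, M, X, W, S, O, N, K, Y, R, Q, P, J, I, H, U, L, G, V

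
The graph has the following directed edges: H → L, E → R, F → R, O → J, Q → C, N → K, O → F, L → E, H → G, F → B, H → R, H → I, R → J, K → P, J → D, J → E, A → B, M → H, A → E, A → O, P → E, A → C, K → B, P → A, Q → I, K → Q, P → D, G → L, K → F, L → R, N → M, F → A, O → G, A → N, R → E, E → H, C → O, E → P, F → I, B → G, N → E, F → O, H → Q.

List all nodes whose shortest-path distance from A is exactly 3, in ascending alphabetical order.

D, I, L, Q

Level 0: A
Level 1: B, C, E, N, O
Level 2: F, G, H, J, K, M, P, R
Level 3: D, I, L, Q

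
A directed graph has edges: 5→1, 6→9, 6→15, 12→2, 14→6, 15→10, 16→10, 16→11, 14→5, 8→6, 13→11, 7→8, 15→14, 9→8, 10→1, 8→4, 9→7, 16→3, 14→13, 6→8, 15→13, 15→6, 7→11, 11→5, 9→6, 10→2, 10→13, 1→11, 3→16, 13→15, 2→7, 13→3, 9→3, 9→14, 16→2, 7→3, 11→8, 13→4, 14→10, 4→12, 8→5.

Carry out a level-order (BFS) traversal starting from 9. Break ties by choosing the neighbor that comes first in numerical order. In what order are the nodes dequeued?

9, 3, 6, 7, 8, 14, 16, 15, 11, 4, 5, 10, 13, 2, 12, 1

Visit 9; enqueue 3, 6, 7, 8, 14 → queue [3, 6, 7, 8, 14]
Visit 3; enqueue 16 → queue [6, 7, 8, 14, 16]
Visit 6; enqueue 15 → queue [7, 8, 14, 16, 15]
Visit 7; enqueue 11 → queue [8, 14, 16, 15, 11]
Visit 8; enqueue 4, 5 → queue [14, 16, 15, 11, 4, 5]
Visit 14; enqueue 10, 13 → queue [16, 15, 11, 4, 5, 10, 13]
Visit 16; enqueue 2 → queue [15, 11, 4, 5, 10, 13, 2]
Visit 15 → queue [11, 4, 5, 10, 13, 2]
Visit 11 → queue [4, 5, 10, 13, 2]
Visit 4; enqueue 12 → queue [5, 10, 13, 2, 12]
Visit 5; enqueue 1 → queue [10, 13, 2, 12, 1]
Visit 10 → queue [13, 2, 12, 1]
Visit 13 → queue [2, 12, 1]
Visit 2 → queue [12, 1]
Visit 12 → queue [1]
Visit 1 → queue []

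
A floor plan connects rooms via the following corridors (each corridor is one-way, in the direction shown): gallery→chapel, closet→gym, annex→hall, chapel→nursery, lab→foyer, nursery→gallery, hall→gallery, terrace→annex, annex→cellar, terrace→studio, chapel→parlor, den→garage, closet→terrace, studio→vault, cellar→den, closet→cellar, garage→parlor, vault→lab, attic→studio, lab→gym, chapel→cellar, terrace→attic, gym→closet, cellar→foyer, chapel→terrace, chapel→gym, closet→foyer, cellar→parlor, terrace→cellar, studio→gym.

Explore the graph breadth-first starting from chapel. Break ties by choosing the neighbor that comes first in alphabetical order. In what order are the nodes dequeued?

chapel -> cellar -> gym -> nursery -> parlor -> terrace -> den -> foyer -> closet -> gallery -> annex -> attic -> studio -> garage -> hall -> vault -> lab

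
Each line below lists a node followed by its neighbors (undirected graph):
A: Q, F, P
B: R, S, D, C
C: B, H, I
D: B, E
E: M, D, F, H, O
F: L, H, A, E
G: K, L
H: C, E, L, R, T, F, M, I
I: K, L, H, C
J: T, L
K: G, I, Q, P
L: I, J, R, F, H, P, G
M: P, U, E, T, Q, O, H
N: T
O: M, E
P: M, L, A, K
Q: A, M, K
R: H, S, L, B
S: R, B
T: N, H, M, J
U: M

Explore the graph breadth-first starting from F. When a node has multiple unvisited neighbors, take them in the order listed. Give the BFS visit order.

Visit F; enqueue L, H, A, E → queue [L, H, A, E]
Visit L; enqueue I, J, R, P, G → queue [H, A, E, I, J, R, P, G]
Visit H; enqueue C, T, M → queue [A, E, I, J, R, P, G, C, T, M]
Visit A; enqueue Q → queue [E, I, J, R, P, G, C, T, M, Q]
Visit E; enqueue D, O → queue [I, J, R, P, G, C, T, M, Q, D, O]
Visit I; enqueue K → queue [J, R, P, G, C, T, M, Q, D, O, K]
Visit J → queue [R, P, G, C, T, M, Q, D, O, K]
Visit R; enqueue S, B → queue [P, G, C, T, M, Q, D, O, K, S, B]
Visit P → queue [G, C, T, M, Q, D, O, K, S, B]
Visit G → queue [C, T, M, Q, D, O, K, S, B]
Visit C → queue [T, M, Q, D, O, K, S, B]
Visit T; enqueue N → queue [M, Q, D, O, K, S, B, N]
Visit M; enqueue U → queue [Q, D, O, K, S, B, N, U]
Visit Q → queue [D, O, K, S, B, N, U]
Visit D → queue [O, K, S, B, N, U]
Visit O → queue [K, S, B, N, U]
Visit K → queue [S, B, N, U]
Visit S → queue [B, N, U]
Visit B → queue [N, U]
Visit N → queue [U]
Visit U → queue []

F, L, H, A, E, I, J, R, P, G, C, T, M, Q, D, O, K, S, B, N, U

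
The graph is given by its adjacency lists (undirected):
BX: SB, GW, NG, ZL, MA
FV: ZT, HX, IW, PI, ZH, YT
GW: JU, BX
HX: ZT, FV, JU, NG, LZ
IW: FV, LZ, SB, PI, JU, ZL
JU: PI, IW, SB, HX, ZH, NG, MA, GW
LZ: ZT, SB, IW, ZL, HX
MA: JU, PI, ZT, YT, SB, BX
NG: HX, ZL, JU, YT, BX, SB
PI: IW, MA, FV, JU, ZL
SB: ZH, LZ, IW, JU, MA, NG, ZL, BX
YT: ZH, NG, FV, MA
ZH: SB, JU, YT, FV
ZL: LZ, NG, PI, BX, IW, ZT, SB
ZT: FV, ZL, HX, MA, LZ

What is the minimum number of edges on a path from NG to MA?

Level 0: NG
Level 1: BX, HX, JU, SB, YT, ZL
Level 2: FV, GW, IW, LZ, MA, PI, ZH, ZT
MA first appears at level 2.

2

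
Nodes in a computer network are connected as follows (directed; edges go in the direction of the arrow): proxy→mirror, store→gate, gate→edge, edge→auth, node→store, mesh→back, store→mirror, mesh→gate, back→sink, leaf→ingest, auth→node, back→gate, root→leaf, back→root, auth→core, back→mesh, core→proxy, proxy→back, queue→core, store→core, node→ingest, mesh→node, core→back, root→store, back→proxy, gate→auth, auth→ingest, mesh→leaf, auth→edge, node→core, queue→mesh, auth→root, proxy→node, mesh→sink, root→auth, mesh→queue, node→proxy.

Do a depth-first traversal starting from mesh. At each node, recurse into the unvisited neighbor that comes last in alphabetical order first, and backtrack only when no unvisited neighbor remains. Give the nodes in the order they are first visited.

Visit mesh
mesh → sink
mesh → queue
queue → core
core → proxy
proxy → node
node → store
store → mirror
store → gate
gate → edge
edge → auth
auth → root
root → leaf
leaf → ingest
proxy → back

mesh, sink, queue, core, proxy, node, store, mirror, gate, edge, auth, root, leaf, ingest, back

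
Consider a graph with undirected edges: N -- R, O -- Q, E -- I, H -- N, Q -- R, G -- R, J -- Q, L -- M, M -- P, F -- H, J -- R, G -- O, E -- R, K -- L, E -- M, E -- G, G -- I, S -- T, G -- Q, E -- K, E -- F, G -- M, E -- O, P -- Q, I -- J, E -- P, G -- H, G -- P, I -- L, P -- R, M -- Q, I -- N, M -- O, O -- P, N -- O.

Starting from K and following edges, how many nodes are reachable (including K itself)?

14

BFS from K visits: K, L, E, M, I, R, P, O, G, F, Q, N, J, H
Reachable nodes: 14 of 16 total.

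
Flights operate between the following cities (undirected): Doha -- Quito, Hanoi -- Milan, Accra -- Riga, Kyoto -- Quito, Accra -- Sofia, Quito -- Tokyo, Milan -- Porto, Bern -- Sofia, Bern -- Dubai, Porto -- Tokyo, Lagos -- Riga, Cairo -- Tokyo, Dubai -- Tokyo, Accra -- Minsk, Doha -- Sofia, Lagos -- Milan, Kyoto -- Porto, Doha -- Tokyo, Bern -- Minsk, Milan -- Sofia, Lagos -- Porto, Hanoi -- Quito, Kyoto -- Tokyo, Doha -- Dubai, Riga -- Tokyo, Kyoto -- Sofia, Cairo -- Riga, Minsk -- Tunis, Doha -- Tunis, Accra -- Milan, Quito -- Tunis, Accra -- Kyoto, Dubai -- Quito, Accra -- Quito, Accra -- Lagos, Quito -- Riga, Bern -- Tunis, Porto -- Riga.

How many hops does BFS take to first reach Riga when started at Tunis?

Level 0: Tunis
Level 1: Bern, Doha, Minsk, Quito
Level 2: Accra, Dubai, Hanoi, Kyoto, Riga, Sofia, Tokyo
Level 3: Cairo, Lagos, Milan, Porto
Riga first appears at level 2.

2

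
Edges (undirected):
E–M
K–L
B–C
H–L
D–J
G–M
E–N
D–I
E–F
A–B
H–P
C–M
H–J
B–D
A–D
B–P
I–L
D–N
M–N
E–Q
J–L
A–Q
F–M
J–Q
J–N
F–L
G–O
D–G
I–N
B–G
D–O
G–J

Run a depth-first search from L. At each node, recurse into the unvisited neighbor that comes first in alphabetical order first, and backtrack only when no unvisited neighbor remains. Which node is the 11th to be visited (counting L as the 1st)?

Visit L
L → F
F → E
E → M
M → C
C → B
B → A
A → D
D → G
G → J
J → H
H → P
J → N
N → I
J → Q
G → O
L → K

Visit order: L, F, E, M, C, B, A, D, G, J, H, P, N, I, Q, O, K

H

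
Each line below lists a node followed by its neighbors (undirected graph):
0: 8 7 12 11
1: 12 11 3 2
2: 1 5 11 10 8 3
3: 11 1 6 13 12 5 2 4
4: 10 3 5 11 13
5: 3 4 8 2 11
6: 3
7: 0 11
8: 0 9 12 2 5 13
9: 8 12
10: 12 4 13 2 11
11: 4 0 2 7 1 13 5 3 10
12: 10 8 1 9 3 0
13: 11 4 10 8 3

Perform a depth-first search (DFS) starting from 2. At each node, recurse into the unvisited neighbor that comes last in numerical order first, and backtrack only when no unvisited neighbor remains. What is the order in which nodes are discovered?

Visit 2
2 → 11
11 → 13
13 → 10
10 → 12
12 → 9
9 → 8
8 → 5
5 → 4
4 → 3
3 → 6
3 → 1
8 → 0
0 → 7

2, 11, 13, 10, 12, 9, 8, 5, 4, 3, 6, 1, 0, 7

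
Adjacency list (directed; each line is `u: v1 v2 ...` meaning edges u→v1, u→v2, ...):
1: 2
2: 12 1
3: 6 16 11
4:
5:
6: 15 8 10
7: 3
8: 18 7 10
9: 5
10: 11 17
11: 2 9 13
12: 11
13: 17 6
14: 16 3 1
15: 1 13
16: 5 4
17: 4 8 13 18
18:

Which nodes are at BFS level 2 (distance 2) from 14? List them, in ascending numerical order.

2, 4, 5, 6, 11

Level 0: 14
Level 1: 1, 3, 16
Level 2: 2, 4, 5, 6, 11
Level 3: 8, 9, 10, 12, 13, 15
Level 4: 7, 17, 18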